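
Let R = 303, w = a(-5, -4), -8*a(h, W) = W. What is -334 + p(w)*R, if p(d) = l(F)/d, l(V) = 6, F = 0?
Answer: 3302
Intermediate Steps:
a(h, W) = -W/8
w = ½ (w = -⅛*(-4) = ½ ≈ 0.50000)
p(d) = 6/d
-334 + p(w)*R = -334 + (6/(½))*303 = -334 + (6*2)*303 = -334 + 12*303 = -334 + 3636 = 3302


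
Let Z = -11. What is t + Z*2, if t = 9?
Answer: -13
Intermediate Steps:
t + Z*2 = 9 - 11*2 = 9 - 22 = -13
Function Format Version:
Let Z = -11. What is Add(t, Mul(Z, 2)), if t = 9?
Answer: -13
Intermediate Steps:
Add(t, Mul(Z, 2)) = Add(9, Mul(-11, 2)) = Add(9, -22) = -13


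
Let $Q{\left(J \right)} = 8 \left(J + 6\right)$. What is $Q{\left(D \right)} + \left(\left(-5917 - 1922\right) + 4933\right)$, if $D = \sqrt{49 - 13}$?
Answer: $-2810$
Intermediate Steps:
$D = 6$ ($D = \sqrt{36} = 6$)
$Q{\left(J \right)} = 48 + 8 J$ ($Q{\left(J \right)} = 8 \left(6 + J\right) = 48 + 8 J$)
$Q{\left(D \right)} + \left(\left(-5917 - 1922\right) + 4933\right) = \left(48 + 8 \cdot 6\right) + \left(\left(-5917 - 1922\right) + 4933\right) = \left(48 + 48\right) + \left(-7839 + 4933\right) = 96 - 2906 = -2810$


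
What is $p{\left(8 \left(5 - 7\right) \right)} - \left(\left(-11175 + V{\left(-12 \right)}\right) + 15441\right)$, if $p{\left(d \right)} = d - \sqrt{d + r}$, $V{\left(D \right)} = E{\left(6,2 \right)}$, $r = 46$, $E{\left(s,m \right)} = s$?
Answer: $-4288 - \sqrt{30} \approx -4293.5$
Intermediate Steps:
$V{\left(D \right)} = 6$
$p{\left(d \right)} = d - \sqrt{46 + d}$ ($p{\left(d \right)} = d - \sqrt{d + 46} = d - \sqrt{46 + d}$)
$p{\left(8 \left(5 - 7\right) \right)} - \left(\left(-11175 + V{\left(-12 \right)}\right) + 15441\right) = \left(8 \left(5 - 7\right) - \sqrt{46 + 8 \left(5 - 7\right)}\right) - \left(\left(-11175 + 6\right) + 15441\right) = \left(8 \left(-2\right) - \sqrt{46 + 8 \left(-2\right)}\right) - \left(-11169 + 15441\right) = \left(-16 - \sqrt{46 - 16}\right) - 4272 = \left(-16 - \sqrt{30}\right) - 4272 = -4288 - \sqrt{30}$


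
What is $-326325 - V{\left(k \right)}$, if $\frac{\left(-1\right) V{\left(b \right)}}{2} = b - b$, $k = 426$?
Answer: $-326325$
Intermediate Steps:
$V{\left(b \right)} = 0$ ($V{\left(b \right)} = - 2 \left(b - b\right) = \left(-2\right) 0 = 0$)
$-326325 - V{\left(k \right)} = -326325 - 0 = -326325 + 0 = -326325$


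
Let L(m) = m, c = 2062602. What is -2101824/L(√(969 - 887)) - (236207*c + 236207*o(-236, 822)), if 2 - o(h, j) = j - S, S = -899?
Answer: -486794990781 - 25632*√82 ≈ -4.8680e+11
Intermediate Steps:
o(h, j) = -897 - j (o(h, j) = 2 - (j - 1*(-899)) = 2 - (j + 899) = 2 - (899 + j) = 2 + (-899 - j) = -897 - j)
-2101824/L(√(969 - 887)) - (236207*c + 236207*o(-236, 822)) = -2101824/√(969 - 887) - (486989152935 - 194162154) = -2101824*√82/82 - 236207/(1/((-897 - 822) + 2062602)) = -25632*√82 - 236207/(1/(-1719 + 2062602)) = -25632*√82 - 236207/(1/2060883) = -25632*√82 - 236207/1/2060883 = -25632*√82 - 236207*2060883 = -25632*√82 - 486794990781 = -486794990781 - 25632*√82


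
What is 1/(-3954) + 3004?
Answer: 11877815/3954 ≈ 3004.0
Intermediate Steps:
1/(-3954) + 3004 = -1/3954 + 3004 = 11877815/3954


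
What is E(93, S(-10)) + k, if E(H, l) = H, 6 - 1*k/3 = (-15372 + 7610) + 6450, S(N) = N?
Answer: 4047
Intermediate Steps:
k = 3954 (k = 18 - 3*((-15372 + 7610) + 6450) = 18 - 3*(-7762 + 6450) = 18 - 3*(-1312) = 18 + 3936 = 3954)
E(93, S(-10)) + k = 93 + 3954 = 4047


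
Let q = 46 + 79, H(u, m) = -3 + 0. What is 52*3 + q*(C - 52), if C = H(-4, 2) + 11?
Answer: -5344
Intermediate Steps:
H(u, m) = -3
q = 125
C = 8 (C = -3 + 11 = 8)
52*3 + q*(C - 52) = 52*3 + 125*(8 - 52) = 156 + 125*(-44) = 156 - 5500 = -5344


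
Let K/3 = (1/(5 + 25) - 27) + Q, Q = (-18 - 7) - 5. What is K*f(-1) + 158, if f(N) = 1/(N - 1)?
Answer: 4869/20 ≈ 243.45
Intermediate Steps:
Q = -30 (Q = -25 - 5 = -30)
f(N) = 1/(-1 + N)
K = -1709/10 (K = 3*((1/(5 + 25) - 27) - 30) = 3*((1/30 - 27) - 30) = 3*(-809/30 - 30) = 3*(-1709/30) = -1709/10 ≈ -170.90)
K*f(-1) + 158 = -1709/(10*(-1 - 1)) + 158 = -1709/10/(-2) + 158 = -1709/10*(-1/2) + 158 = 1709/20 + 158 = 4869/20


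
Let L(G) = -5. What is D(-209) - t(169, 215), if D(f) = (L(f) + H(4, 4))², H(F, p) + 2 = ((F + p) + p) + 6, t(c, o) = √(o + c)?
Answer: 121 - 8*√6 ≈ 101.40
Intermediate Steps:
t(c, o) = √(c + o)
H(F, p) = 4 + F + 2*p (H(F, p) = -2 + (((F + p) + p) + 6) = -2 + ((F + 2*p) + 6) = -2 + (6 + F + 2*p) = 4 + F + 2*p)
D(f) = 121 (D(f) = (-5 + (4 + 4 + 2*4))² = (-5 + (4 + 4 + 8))² = (-5 + 16)² = 11² = 121)
D(-209) - t(169, 215) = 121 - √(169 + 215) = 121 - √384 = 121 - 8*√6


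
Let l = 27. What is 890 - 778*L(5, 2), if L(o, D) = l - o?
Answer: -16226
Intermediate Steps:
L(o, D) = 27 - o
890 - 778*L(5, 2) = 890 - 778*(27 - 1*5) = 890 - 778*(27 - 5) = 890 - 778*22 = 890 - 17116 = -16226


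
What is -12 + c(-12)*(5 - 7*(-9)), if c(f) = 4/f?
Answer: -104/3 ≈ -34.667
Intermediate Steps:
-12 + c(-12)*(5 - 7*(-9)) = -12 + (4/(-12))*(5 - 7*(-9)) = -12 + (4*(-1/12))*(5 + 63) = -12 - ⅓*68 = -12 - 68/3 = -104/3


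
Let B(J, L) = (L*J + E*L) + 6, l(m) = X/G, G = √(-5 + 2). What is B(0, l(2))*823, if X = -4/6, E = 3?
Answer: 4938 + 1646*I*√3/3 ≈ 4938.0 + 950.32*I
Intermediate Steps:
G = I*√3 (G = √(-3) = I*√3 ≈ 1.732*I)
X = -⅔ (X = -4*⅙ = -⅔ ≈ -0.66667)
l(m) = 2*I*√3/9 (l(m) = -2*(-I*√3/3)/3 = -(-2)*I*√3/9 = 2*I*√3/9)
B(J, L) = 6 + 3*L + J*L (B(J, L) = (L*J + 3*L) + 6 = (J*L + 3*L) + 6 = (3*L + J*L) + 6 = 6 + 3*L + J*L)
B(0, l(2))*823 = (6 + 3*(2*I*√3/9) + 0*(2*I*√3/9))*823 = (6 + 2*I*√3/3 + 0)*823 = (6 + 2*I*√3/3)*823 = 4938 + 1646*I*√3/3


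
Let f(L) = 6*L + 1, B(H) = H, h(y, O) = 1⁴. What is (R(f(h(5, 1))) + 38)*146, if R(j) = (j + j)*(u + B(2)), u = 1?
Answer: 11680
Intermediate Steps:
h(y, O) = 1
f(L) = 1 + 6*L
R(j) = 6*j (R(j) = (j + j)*(1 + 2) = (2*j)*3 = 6*j)
(R(f(h(5, 1))) + 38)*146 = (6*(1 + 6*1) + 38)*146 = (6*(1 + 6) + 38)*146 = (6*7 + 38)*146 = (42 + 38)*146 = 80*146 = 11680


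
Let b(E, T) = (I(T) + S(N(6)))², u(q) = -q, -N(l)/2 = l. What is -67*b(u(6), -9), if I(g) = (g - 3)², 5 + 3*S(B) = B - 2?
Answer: -11428123/9 ≈ -1.2698e+6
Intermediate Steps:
N(l) = -2*l
S(B) = -7/3 + B/3 (S(B) = -5/3 + (B - 2)/3 = -5/3 + (-2 + B)/3 = -5/3 + (-⅔ + B/3) = -7/3 + B/3)
I(g) = (-3 + g)²
b(E, T) = (-19/3 + (-3 + T)²)² (b(E, T) = ((-3 + T)² + (-7/3 + (-2*6)/3))² = ((-3 + T)² + (-7/3 + (⅓)*(-12)))² = ((-3 + T)² + (-7/3 - 4))² = ((-3 + T)² - 19/3)² = (-19/3 + (-3 + T)²)²)
-67*b(u(6), -9) = -67*(-19 + 3*(-3 - 9)²)²/9 = -67*(-19 + 3*(-12)²)²/9 = -67*(-19 + 3*144)²/9 = -67*(-19 + 432)²/9 = -67*413²/9 = -67*170569/9 = -11428123/9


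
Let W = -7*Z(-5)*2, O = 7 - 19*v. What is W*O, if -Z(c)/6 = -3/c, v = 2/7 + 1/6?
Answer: -402/5 ≈ -80.400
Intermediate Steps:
v = 19/42 (v = 2*(1/7) + 1*(1/6) = 2/7 + 1/6 = 19/42 ≈ 0.45238)
Z(c) = 18/c (Z(c) = -(-18)/c = 18/c)
O = -67/42 (O = 7 - 19*19/42 = 7 - 361/42 = -67/42 ≈ -1.5952)
W = 252/5 (W = -126/(-5)*2 = -126*(-1)/5*2 = -7*(-18/5)*2 = (126/5)*2 = 252/5 ≈ 50.400)
W*O = (252/5)*(-67/42) = -402/5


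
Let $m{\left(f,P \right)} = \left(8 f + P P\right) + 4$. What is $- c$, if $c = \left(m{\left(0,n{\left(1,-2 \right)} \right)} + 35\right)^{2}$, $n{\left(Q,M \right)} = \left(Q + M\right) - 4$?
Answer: $-4096$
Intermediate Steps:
$n{\left(Q,M \right)} = -4 + M + Q$ ($n{\left(Q,M \right)} = \left(M + Q\right) - 4 = -4 + M + Q$)
$m{\left(f,P \right)} = 4 + P^{2} + 8 f$ ($m{\left(f,P \right)} = \left(8 f + P^{2}\right) + 4 = \left(P^{2} + 8 f\right) + 4 = 4 + P^{2} + 8 f$)
$c = 4096$ ($c = \left(\left(4 + \left(-4 - 2 + 1\right)^{2} + 8 \cdot 0\right) + 35\right)^{2} = \left(\left(4 + \left(-5\right)^{2} + 0\right) + 35\right)^{2} = \left(\left(4 + 25 + 0\right) + 35\right)^{2} = \left(29 + 35\right)^{2} = 64^{2} = 4096$)
$- c = \left(-1\right) 4096 = -4096$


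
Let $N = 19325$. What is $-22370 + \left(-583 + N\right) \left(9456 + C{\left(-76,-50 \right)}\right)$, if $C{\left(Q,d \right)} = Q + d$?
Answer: $174840490$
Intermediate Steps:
$-22370 + \left(-583 + N\right) \left(9456 + C{\left(-76,-50 \right)}\right) = -22370 + \left(-583 + 19325\right) \left(9456 - 126\right) = -22370 + 18742 \left(9456 - 126\right) = -22370 + 18742 \cdot 9330 = -22370 + 174862860 = 174840490$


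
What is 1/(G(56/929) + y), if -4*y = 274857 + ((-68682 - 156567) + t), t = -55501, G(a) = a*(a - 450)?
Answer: 3452164/4992269957 ≈ 0.00069150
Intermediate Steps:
G(a) = a*(-450 + a)
y = 5893/4 (y = -(274857 + ((-68682 - 156567) - 55501))/4 = -(274857 + (-225249 - 55501))/4 = -(274857 - 280750)/4 = -1/4*(-5893) = 5893/4 ≈ 1473.3)
1/(G(56/929) + y) = 1/((56/929)*(-450 + 56/929) + 5893/4) = 1/((56*(1/929))*(-450 + 56*(1/929)) + 5893/4) = 1/(56*(-450 + 56/929)/929 + 5893/4) = 1/((56/929)*(-417994/929) + 5893/4) = 1/(-23407664/863041 + 5893/4) = 1/(4992269957/3452164) = 3452164/4992269957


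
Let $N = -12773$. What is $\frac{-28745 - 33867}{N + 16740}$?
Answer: $- \frac{62612}{3967} \approx -15.783$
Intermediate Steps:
$\frac{-28745 - 33867}{N + 16740} = \frac{-28745 - 33867}{-12773 + 16740} = - \frac{62612}{3967}$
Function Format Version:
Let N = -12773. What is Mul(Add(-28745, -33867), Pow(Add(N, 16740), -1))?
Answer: Rational(-62612, 3967) ≈ -15.783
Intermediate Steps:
Mul(Add(-28745, -33867), Pow(Add(N, 16740), -1)) = Mul(Add(-28745, -33867), Pow(Add(-12773, 16740), -1)) = Mul(-62612, Pow(3967, -1)) = Mul(-62612, Rational(1, 3967)) = Rational(-62612, 3967)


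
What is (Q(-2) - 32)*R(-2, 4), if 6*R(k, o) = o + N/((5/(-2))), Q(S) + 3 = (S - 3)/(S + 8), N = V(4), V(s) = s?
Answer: -43/3 ≈ -14.333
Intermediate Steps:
N = 4
Q(S) = -3 + (-3 + S)/(8 + S) (Q(S) = -3 + (S - 3)/(S + 8) = -3 + (-3 + S)/(8 + S))
R(k, o) = -4/15 + o/6 (R(k, o) = (o + 4/((5/(-2))))/6 = (o + 4/((5*(-1/2))))/6 = (o + 4/(-5/2))/6 = (o + 4*(-2/5))/6 = (o - 8/5)/6 = (-8/5 + o)/6 = -4/15 + o/6)
(Q(-2) - 32)*R(-2, 4) = ((-27 - 2*(-2))/(8 - 2) - 32)*(-4/15 + (1/6)*4) = ((-27 + 4)/6 - 32)*(-4/15 + 2/3) = ((1/6)*(-23) - 32)*(2/5) = (-23/6 - 32)*(2/5) = -215/6*2/5 = -43/3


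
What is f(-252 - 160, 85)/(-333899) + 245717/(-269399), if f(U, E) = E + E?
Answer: -82090458413/89952056701 ≈ -0.91260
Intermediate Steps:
f(U, E) = 2*E
f(-252 - 160, 85)/(-333899) + 245717/(-269399) = (2*85)/(-333899) + 245717/(-269399) = 170*(-1/333899) + 245717*(-1/269399) = -170/333899 - 245717/269399 = -82090458413/89952056701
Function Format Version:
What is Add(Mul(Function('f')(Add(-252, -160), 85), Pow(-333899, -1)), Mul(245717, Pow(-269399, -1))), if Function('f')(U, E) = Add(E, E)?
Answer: Rational(-82090458413, 89952056701) ≈ -0.91260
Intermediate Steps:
Function('f')(U, E) = Mul(2, E)
Add(Mul(Function('f')(Add(-252, -160), 85), Pow(-333899, -1)), Mul(245717, Pow(-269399, -1))) = Add(Mul(Mul(2, 85), Pow(-333899, -1)), Mul(245717, Pow(-269399, -1))) = Add(Mul(170, Rational(-1, 333899)), Mul(245717, Rational(-1, 269399))) = Add(Rational(-170, 333899), Rational(-245717, 269399)) = Rational(-82090458413, 89952056701)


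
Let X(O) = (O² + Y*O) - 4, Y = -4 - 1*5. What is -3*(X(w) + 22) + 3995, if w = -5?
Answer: 3731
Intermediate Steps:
Y = -9 (Y = -4 - 5 = -9)
X(O) = -4 + O² - 9*O (X(O) = (O² - 9*O) - 4 = -4 + O² - 9*O)
-3*(X(w) + 22) + 3995 = -3*((-4 + (-5)² - 9*(-5)) + 22) + 3995 = -3*((-4 + 25 + 45) + 22) + 3995 = -3*(66 + 22) + 3995 = -3*88 + 3995 = -264 + 3995 = 3731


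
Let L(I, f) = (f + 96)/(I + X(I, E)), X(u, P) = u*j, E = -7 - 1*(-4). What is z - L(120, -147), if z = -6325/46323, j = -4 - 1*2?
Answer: -2052491/9264600 ≈ -0.22154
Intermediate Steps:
E = -3 (E = -7 + 4 = -3)
j = -6 (j = -4 - 2 = -6)
X(u, P) = -6*u (X(u, P) = u*(-6) = -6*u)
L(I, f) = -(96 + f)/(5*I) (L(I, f) = (f + 96)/(I - 6*I) = (96 + f)/((-5*I)) = (96 + f)*(-1/(5*I)) = -(96 + f)/(5*I))
z = -6325/46323 (z = -6325*1/46323 = -6325/46323 ≈ -0.13654)
z - L(120, -147) = -6325/46323 - (-96 - 1*(-147))/(5*120) = -6325/46323 - (-96 + 147)/(5*120) = -6325/46323 - 51/(5*120) = -6325/46323 - 1*17/200 = -6325/46323 - 17/200 = -2052491/9264600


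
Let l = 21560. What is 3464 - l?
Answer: -18096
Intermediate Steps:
3464 - l = 3464 - 1*21560 = 3464 - 21560 = -18096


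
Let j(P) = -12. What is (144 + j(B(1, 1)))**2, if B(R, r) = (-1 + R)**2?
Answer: 17424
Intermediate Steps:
(144 + j(B(1, 1)))**2 = (144 - 12)**2 = 132**2 = 17424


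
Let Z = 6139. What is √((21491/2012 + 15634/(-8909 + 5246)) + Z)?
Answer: √9272105983044289/1228326 ≈ 78.393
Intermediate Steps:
√((21491/2012 + 15634/(-8909 + 5246)) + Z) = √((21491/2012 + 15634/(-8909 + 5246)) + 6139) = √((21491*(1/2012) + 15634/(-3663)) + 6139) = √((21491/2012 + 15634*(-1/3663)) + 6139) = √((21491/2012 - 15634/3663) + 6139) = √(47265925/7369956 + 6139) = √(45291425809/7369956) = √9272105983044289/1228326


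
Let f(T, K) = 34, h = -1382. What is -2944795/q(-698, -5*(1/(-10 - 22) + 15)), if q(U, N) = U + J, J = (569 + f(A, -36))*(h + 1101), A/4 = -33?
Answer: 2944795/170141 ≈ 17.308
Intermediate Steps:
A = -132 (A = 4*(-33) = -132)
J = -169443 (J = (569 + 34)*(-1382 + 1101) = 603*(-281) = -169443)
q(U, N) = -169443 + U (q(U, N) = U - 169443 = -169443 + U)
-2944795/q(-698, -5*(1/(-10 - 22) + 15)) = -2944795/(-169443 - 698) = -2944795/(-170141) = -2944795*(-1/170141) = 2944795/170141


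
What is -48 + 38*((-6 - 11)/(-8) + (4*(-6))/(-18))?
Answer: 1001/12 ≈ 83.417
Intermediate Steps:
-48 + 38*((-6 - 11)/(-8) + (4*(-6))/(-18)) = -48 + 38*(-17*(-⅛) - 24*(-1/18)) = -48 + 38*(17/8 + 4/3) = -48 + 38*(83/24) = -48 + 1577/12 = 1001/12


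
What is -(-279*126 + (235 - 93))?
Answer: 35012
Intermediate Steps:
-(-279*126 + (235 - 93)) = -(-35154 + 142) = -1*(-35012) = 35012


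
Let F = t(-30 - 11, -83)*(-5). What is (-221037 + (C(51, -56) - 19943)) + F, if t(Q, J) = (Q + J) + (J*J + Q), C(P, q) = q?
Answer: -274656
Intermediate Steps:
t(Q, J) = J + J² + 2*Q (t(Q, J) = (J + Q) + (J² + Q) = (J + Q) + (Q + J²) = J + J² + 2*Q)
F = -33620 (F = (-83 + (-83)² + 2*(-30 - 11))*(-5) = (-83 + 6889 + 2*(-41))*(-5) = (-83 + 6889 - 82)*(-5) = 6724*(-5) = -33620)
(-221037 + (C(51, -56) - 19943)) + F = (-221037 + (-56 - 19943)) - 33620 = (-221037 - 19999) - 33620 = -241036 - 33620 = -274656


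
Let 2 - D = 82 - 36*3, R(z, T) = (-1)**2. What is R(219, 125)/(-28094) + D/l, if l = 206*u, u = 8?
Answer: 98123/5787364 ≈ 0.016955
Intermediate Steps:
R(z, T) = 1
l = 1648 (l = 206*8 = 1648)
D = 28 (D = 2 - (82 - 36*3) = 2 - (82 - 108) = 2 - 1*(-26) = 2 + 26 = 28)
R(219, 125)/(-28094) + D/l = 1/(-28094) + 28/1648 = 1*(-1/28094) + 28*(1/1648) = -1/28094 + 7/412 = 98123/5787364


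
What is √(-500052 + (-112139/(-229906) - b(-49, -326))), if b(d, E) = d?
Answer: 3*I*√2936501911875286/229906 ≈ 707.11*I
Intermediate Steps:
√(-500052 + (-112139/(-229906) - b(-49, -326))) = √(-500052 + (-112139/(-229906) - 1*(-49))) = √(-500052 + (-112139*(-1/229906) + 49)) = √(-500052 + (112139/229906 + 49)) = √(-500052 + 11377533/229906) = √(-114953577579/229906) = 3*I*√2936501911875286/229906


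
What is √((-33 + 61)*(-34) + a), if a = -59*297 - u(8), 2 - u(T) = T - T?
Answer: 3*I*√2053 ≈ 135.93*I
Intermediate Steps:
u(T) = 2 (u(T) = 2 - (T - T) = 2 - 1*0 = 2 + 0 = 2)
a = -17525 (a = -59*297 - 1*2 = -17523 - 2 = -17525)
√((-33 + 61)*(-34) + a) = √((-33 + 61)*(-34) - 17525) = √(28*(-34) - 17525) = √(-952 - 17525) = √(-18477) = 3*I*√2053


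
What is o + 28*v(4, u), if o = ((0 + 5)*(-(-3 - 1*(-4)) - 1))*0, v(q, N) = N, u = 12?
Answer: 336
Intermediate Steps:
o = 0 (o = (5*(-(-3 + 4) - 1))*0 = (5*(-1*1 - 1))*0 = (5*(-1 - 1))*0 = (5*(-2))*0 = -10*0 = 0)
o + 28*v(4, u) = 0 + 28*12 = 0 + 336 = 336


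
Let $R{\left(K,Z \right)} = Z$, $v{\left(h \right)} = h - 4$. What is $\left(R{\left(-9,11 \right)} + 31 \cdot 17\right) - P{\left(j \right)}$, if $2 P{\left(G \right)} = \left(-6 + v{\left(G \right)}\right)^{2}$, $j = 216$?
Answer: $-20680$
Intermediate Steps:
$v{\left(h \right)} = -4 + h$
$P{\left(G \right)} = \frac{\left(-10 + G\right)^{2}}{2}$ ($P{\left(G \right)} = \frac{\left(-6 + \left(-4 + G\right)\right)^{2}}{2} = \frac{\left(-10 + G\right)^{2}}{2}$)
$\left(R{\left(-9,11 \right)} + 31 \cdot 17\right) - P{\left(j \right)} = \left(11 + 31 \cdot 17\right) - \frac{\left(-10 + 216\right)^{2}}{2} = \left(11 + 527\right) - \frac{206^{2}}{2} = 538 - \frac{1}{2} \cdot 42436 = 538 - 21218 = -20680$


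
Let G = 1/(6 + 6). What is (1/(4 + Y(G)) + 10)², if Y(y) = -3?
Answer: 121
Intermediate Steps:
G = 1/12 ≈ 0.083333
(1/(4 + Y(G)) + 10)² = (1/(4 - 3) + 10)² = (1/1 + 10)² = (1 + 10)² = 11² = 121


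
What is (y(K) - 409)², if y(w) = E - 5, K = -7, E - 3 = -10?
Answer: 177241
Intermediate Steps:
E = -7 (E = 3 - 10 = -7)
y(w) = -12 (y(w) = -7 - 5 = -12)
(y(K) - 409)² = (-12 - 409)² = (-421)² = 177241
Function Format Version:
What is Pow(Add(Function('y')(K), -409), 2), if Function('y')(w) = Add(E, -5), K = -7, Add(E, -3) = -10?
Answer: 177241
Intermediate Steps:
E = -7 (E = Add(3, -10) = -7)
Function('y')(w) = -12 (Function('y')(w) = Add(-7, -5) = -12)
Pow(Add(Function('y')(K), -409), 2) = Pow(Add(-12, -409), 2) = Pow(-421, 2) = 177241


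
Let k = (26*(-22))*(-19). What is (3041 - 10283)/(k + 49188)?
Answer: -3621/30028 ≈ -0.12059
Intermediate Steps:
k = 10868 (k = -572*(-19) = 10868)
(3041 - 10283)/(k + 49188) = (3041 - 10283)/(10868 + 49188) = -7242/60056 = -7242*1/60056 = -3621/30028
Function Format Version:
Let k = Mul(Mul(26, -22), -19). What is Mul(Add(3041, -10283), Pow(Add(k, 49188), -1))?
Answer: Rational(-3621, 30028) ≈ -0.12059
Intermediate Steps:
k = 10868 (k = Mul(-572, -19) = 10868)
Mul(Add(3041, -10283), Pow(Add(k, 49188), -1)) = Mul(Add(3041, -10283), Pow(Add(10868, 49188), -1)) = Mul(-7242, Pow(60056, -1)) = Mul(-7242, Rational(1, 60056)) = Rational(-3621, 30028)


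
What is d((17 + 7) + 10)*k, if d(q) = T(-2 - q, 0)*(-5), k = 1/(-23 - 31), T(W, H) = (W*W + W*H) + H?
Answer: 120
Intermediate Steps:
T(W, H) = H + W**2 + H*W (T(W, H) = (W**2 + H*W) + H = H + W**2 + H*W)
k = -1/54 (k = 1/(-54) = -1/54 ≈ -0.018519)
d(q) = -5*(-2 - q)**2 (d(q) = (0 + (-2 - q)**2 + 0*(-2 - q))*(-5) = (0 + (-2 - q)**2 + 0)*(-5) = (-2 - q)**2*(-5) = -5*(-2 - q)**2)
d((17 + 7) + 10)*k = -5*(2 + ((17 + 7) + 10))**2*(-1/54) = -5*(2 + (24 + 10))**2*(-1/54) = -5*(2 + 34)**2*(-1/54) = -5*36**2*(-1/54) = -5*1296*(-1/54) = -6480*(-1/54) = 120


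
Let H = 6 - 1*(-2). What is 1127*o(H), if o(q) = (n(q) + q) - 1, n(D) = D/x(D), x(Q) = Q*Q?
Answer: 64239/8 ≈ 8029.9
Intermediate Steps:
x(Q) = Q²
n(D) = 1/D (n(D) = D/(D²) = D/D² = 1/D)
H = 8 (H = 6 + 2 = 8)
o(q) = -1 + q + 1/q (o(q) = (1/q + q) - 1 = (q + 1/q) - 1 = -1 + q + 1/q)
1127*o(H) = 1127*(-1 + 8 + 1/8) = 1127*(-1 + 8 + ⅛) = 1127*(57/8) = 64239/8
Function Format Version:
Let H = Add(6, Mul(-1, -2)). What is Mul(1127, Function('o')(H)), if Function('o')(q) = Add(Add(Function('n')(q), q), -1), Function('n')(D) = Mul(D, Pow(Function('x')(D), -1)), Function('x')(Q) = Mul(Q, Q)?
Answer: Rational(64239, 8) ≈ 8029.9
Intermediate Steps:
Function('x')(Q) = Pow(Q, 2)
Function('n')(D) = Pow(D, -1) (Function('n')(D) = Mul(D, Pow(Pow(D, 2), -1)) = Mul(D, Pow(D, -2)) = Pow(D, -1))
H = 8 (H = Add(6, 2) = 8)
Function('o')(q) = Add(-1, q, Pow(q, -1)) (Function('o')(q) = Add(Add(Pow(q, -1), q), -1) = Add(Add(q, Pow(q, -1)), -1) = Add(-1, q, Pow(q, -1)))
Mul(1127, Function('o')(H)) = Mul(1127, Add(-1, 8, Pow(8, -1))) = Mul(1127, Add(-1, 8, Rational(1, 8))) = Mul(1127, Rational(57, 8)) = Rational(64239, 8)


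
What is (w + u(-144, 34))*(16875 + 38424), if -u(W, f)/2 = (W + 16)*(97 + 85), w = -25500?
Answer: 1166366508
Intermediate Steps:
u(W, f) = -5824 - 364*W (u(W, f) = -2*(W + 16)*(97 + 85) = -2*(16 + W)*182 = -2*(2912 + 182*W) = -5824 - 364*W)
(w + u(-144, 34))*(16875 + 38424) = (-25500 + (-5824 - 364*(-144)))*(16875 + 38424) = (-25500 + (-5824 + 52416))*55299 = (-25500 + 46592)*55299 = 21092*55299 = 1166366508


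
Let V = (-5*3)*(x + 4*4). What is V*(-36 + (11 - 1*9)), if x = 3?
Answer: 9690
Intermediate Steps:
V = -285 (V = (-5*3)*(3 + 4*4) = -15*(3 + 16) = -15*19 = -285)
V*(-36 + (11 - 1*9)) = -285*(-36 + (11 - 1*9)) = -285*(-36 + (11 - 9)) = -285*(-36 + 2) = -285*(-34) = 9690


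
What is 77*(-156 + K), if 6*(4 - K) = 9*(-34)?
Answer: -7777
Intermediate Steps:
K = 55 (K = 4 - 3*(-34)/2 = 4 - ⅙*(-306) = 4 + 51 = 55)
77*(-156 + K) = 77*(-156 + 55) = 77*(-101) = -7777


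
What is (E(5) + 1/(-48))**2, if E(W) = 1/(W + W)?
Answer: 361/57600 ≈ 0.0062674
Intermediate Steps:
E(W) = 1/(2*W)
(E(5) + 1/(-48))**2 = ((1/2)/5 + 1/(-48))**2 = ((1/2)*(1/5) - 1/48)**2 = (1/10 - 1/48)**2 = (19/240)**2 = 361/57600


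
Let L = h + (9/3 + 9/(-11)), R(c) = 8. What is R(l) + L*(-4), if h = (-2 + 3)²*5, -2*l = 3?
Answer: -228/11 ≈ -20.727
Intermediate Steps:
l = -3/2 (l = -½*3 = -3/2 ≈ -1.5000)
h = 5 (h = 1²*5 = 1*5 = 5)
L = 79/11 (L = 5 + (9/3 + 9/(-11)) = 5 + (9*(⅓) + 9*(-1/11)) = 5 + (3 - 9/11) = 5 + 24/11 = 79/11 ≈ 7.1818)
R(l) + L*(-4) = 8 + (79/11)*(-4) = 8 - 316/11 = -228/11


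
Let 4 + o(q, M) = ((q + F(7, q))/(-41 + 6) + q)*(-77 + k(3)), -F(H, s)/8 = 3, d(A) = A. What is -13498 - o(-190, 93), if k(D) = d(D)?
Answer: -948554/35 ≈ -27102.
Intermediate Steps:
F(H, s) = -24 (F(H, s) = -8*3 = -24)
k(D) = D
o(q, M) = -1916/35 - 2516*q/35 (o(q, M) = -4 + ((q - 24)/(-41 + 6) + q)*(-77 + 3) = -4 + ((-24 + q)/(-35) + q)*(-74) = -4 + ((-24 + q)*(-1/35) + q)*(-74) = -4 + ((24/35 - q/35) + q)*(-74) = -4 + (24/35 + 34*q/35)*(-74) = -4 + (-1776/35 - 2516*q/35) = -1916/35 - 2516*q/35)
-13498 - o(-190, 93) = -13498 - (-1916/35 - 2516/35*(-190)) = -13498 - (-1916/35 + 95608/7) = -13498 - 1*476124/35 = -13498 - 476124/35 = -948554/35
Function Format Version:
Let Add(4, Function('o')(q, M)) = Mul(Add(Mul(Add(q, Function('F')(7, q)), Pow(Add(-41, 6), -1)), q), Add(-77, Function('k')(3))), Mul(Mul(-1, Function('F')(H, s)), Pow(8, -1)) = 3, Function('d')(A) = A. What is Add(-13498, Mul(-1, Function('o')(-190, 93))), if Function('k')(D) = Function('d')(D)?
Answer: Rational(-948554, 35) ≈ -27102.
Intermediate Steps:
Function('F')(H, s) = -24 (Function('F')(H, s) = Mul(-8, 3) = -24)
Function('k')(D) = D
Function('o')(q, M) = Add(Rational(-1916, 35), Mul(Rational(-2516, 35), q)) (Function('o')(q, M) = Add(-4, Mul(Add(Mul(Add(q, -24), Pow(Add(-41, 6), -1)), q), Add(-77, 3))) = Add(-4, Mul(Add(Mul(Add(-24, q), Pow(-35, -1)), q), -74)) = Add(-4, Mul(Add(Mul(Add(-24, q), Rational(-1, 35)), q), -74)) = Add(-4, Mul(Add(Add(Rational(24, 35), Mul(Rational(-1, 35), q)), q), -74)) = Add(-4, Mul(Add(Rational(24, 35), Mul(Rational(34, 35), q)), -74)) = Add(-4, Add(Rational(-1776, 35), Mul(Rational(-2516, 35), q))) = Add(Rational(-1916, 35), Mul(Rational(-2516, 35), q)))
Add(-13498, Mul(-1, Function('o')(-190, 93))) = Add(-13498, Mul(-1, Add(Rational(-1916, 35), Mul(Rational(-2516, 35), -190)))) = Add(-13498, Mul(-1, Add(Rational(-1916, 35), Rational(95608, 7)))) = Add(-13498, Mul(-1, Rational(476124, 35))) = Add(-13498, Rational(-476124, 35)) = Rational(-948554, 35)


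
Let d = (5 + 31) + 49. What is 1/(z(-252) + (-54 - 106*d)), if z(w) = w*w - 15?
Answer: 1/54425 ≈ 1.8374e-5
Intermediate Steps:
d = 85 (d = 36 + 49 = 85)
z(w) = -15 + w² (z(w) = w² - 15 = -15 + w²)
1/(z(-252) + (-54 - 106*d)) = 1/((-15 + (-252)²) + (-54 - 106*85)) = 1/((-15 + 63504) + (-54 - 9010)) = 1/(63489 - 9064) = 1/54425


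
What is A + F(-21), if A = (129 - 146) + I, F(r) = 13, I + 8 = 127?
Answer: 115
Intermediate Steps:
I = 119 (I = -8 + 127 = 119)
A = 102 (A = (129 - 146) + 119 = -17 + 119 = 102)
A + F(-21) = 102 + 13 = 115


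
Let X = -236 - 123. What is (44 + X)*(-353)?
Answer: 111195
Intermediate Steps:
X = -359
(44 + X)*(-353) = (44 - 359)*(-353) = -315*(-353) = 111195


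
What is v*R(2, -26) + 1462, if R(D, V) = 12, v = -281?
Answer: -1910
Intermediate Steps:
v*R(2, -26) + 1462 = -281*12 + 1462 = -3372 + 1462 = -1910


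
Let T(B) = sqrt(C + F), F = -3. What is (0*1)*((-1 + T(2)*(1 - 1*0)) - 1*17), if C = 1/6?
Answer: 0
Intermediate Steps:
C = 1/6 ≈ 0.16667
T(B) = I*sqrt(102)/6 (T(B) = sqrt(1/6 - 3) = sqrt(-17/6) = I*sqrt(102)/6)
(0*1)*((-1 + T(2)*(1 - 1*0)) - 1*17) = (0*1)*((-1 + (I*sqrt(102)/6)*(1 - 1*0)) - 1*17) = 0*((-1 + (I*sqrt(102)/6)*(1 + 0)) - 17) = 0*((-1 + (I*sqrt(102)/6)*1) - 17) = 0*((-1 + I*sqrt(102)/6) - 17) = 0*(-18 + I*sqrt(102)/6) = 0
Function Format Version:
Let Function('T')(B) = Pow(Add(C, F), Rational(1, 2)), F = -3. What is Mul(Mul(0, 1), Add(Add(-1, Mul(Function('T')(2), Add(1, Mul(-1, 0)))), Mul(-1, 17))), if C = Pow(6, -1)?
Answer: 0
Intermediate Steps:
C = Rational(1, 6) ≈ 0.16667
Function('T')(B) = Mul(Rational(1, 6), I, Pow(102, Rational(1, 2))) (Function('T')(B) = Pow(Add(Rational(1, 6), -3), Rational(1, 2)) = Pow(Rational(-17, 6), Rational(1, 2)) = Mul(Rational(1, 6), I, Pow(102, Rational(1, 2))))
Mul(Mul(0, 1), Add(Add(-1, Mul(Function('T')(2), Add(1, Mul(-1, 0)))), Mul(-1, 17))) = Mul(Mul(0, 1), Add(Add(-1, Mul(Mul(Rational(1, 6), I, Pow(102, Rational(1, 2))), Add(1, Mul(-1, 0)))), Mul(-1, 17))) = Mul(0, Add(Add(-1, Mul(Mul(Rational(1, 6), I, Pow(102, Rational(1, 2))), Add(1, 0))), -17)) = Mul(0, Add(Add(-1, Mul(Mul(Rational(1, 6), I, Pow(102, Rational(1, 2))), 1)), -17)) = Mul(0, Add(Add(-1, Mul(Rational(1, 6), I, Pow(102, Rational(1, 2)))), -17)) = Mul(0, Add(-18, Mul(Rational(1, 6), I, Pow(102, Rational(1, 2))))) = 0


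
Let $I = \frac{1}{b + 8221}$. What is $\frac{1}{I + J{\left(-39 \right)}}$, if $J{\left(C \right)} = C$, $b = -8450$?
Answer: $- \frac{229}{8932} \approx -0.025638$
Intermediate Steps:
$I = - \frac{1}{229}$ ($I = \frac{1}{-8450 + 8221} = \frac{1}{-229} = - \frac{1}{229} \approx -0.0043668$)
$\frac{1}{I + J{\left(-39 \right)}} = \frac{1}{- \frac{1}{229} - 39} = \frac{1}{- \frac{8932}{229}} = - \frac{229}{8932}$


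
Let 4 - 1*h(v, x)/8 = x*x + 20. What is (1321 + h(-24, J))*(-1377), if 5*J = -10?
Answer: -1598697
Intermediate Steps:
J = -2 (J = (⅕)*(-10) = -2)
h(v, x) = -128 - 8*x² (h(v, x) = 32 - 8*(x*x + 20) = 32 - 8*(x² + 20) = 32 - 8*(20 + x²) = 32 + (-160 - 8*x²) = -128 - 8*x²)
(1321 + h(-24, J))*(-1377) = (1321 + (-128 - 8*(-2)²))*(-1377) = (1321 + (-128 - 8*4))*(-1377) = (1321 + (-128 - 32))*(-1377) = (1321 - 160)*(-1377) = 1161*(-1377) = -1598697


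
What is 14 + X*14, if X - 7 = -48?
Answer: -560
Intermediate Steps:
X = -41 (X = 7 - 48 = -41)
14 + X*14 = 14 - 41*14 = 14 - 574 = -560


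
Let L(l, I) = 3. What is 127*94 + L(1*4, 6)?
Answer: 11941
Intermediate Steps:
127*94 + L(1*4, 6) = 127*94 + 3 = 11938 + 3 = 11941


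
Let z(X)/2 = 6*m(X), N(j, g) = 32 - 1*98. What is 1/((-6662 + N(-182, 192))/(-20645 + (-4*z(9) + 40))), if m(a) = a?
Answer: 21037/6728 ≈ 3.1268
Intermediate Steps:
N(j, g) = -66 (N(j, g) = 32 - 98 = -66)
z(X) = 12*X (z(X) = 2*(6*X) = 12*X)
1/((-6662 + N(-182, 192))/(-20645 + (-4*z(9) + 40))) = 1/((-6662 - 66)/(-20645 + (-48*9 + 40))) = 1/(-6728/(-20645 + (-4*108 + 40))) = 1/(-6728/(-20645 + (-432 + 40))) = 1/(-6728/(-20645 - 392)) = 1/(-6728/(-21037)) = 1/(-6728*(-1/21037)) = 1/(6728/21037) = 21037/6728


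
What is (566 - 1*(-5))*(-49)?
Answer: -27979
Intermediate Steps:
(566 - 1*(-5))*(-49) = (566 + 5)*(-49) = 571*(-49) = -27979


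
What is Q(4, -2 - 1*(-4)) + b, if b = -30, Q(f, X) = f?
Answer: -26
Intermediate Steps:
Q(4, -2 - 1*(-4)) + b = 4 - 30 = -26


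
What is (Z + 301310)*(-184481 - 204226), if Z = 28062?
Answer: -128029202004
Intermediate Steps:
(Z + 301310)*(-184481 - 204226) = (28062 + 301310)*(-184481 - 204226) = 329372*(-388707) = -128029202004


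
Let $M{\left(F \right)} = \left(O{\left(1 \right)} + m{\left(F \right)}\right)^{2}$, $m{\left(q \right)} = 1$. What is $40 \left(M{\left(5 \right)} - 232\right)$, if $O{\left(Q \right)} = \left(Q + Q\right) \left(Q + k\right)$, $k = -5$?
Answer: $-7320$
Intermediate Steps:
$O{\left(Q \right)} = 2 Q \left(-5 + Q\right)$ ($O{\left(Q \right)} = \left(Q + Q\right) \left(Q - 5\right) = 2 Q \left(-5 + Q\right)$)
$M{\left(F \right)} = 49$ ($M{\left(F \right)} = \left(2 \cdot 1 \left(-5 + 1\right) + 1\right)^{2} = \left(2 \cdot 1 \left(-4\right) + 1\right)^{2} = \left(-8 + 1\right)^{2} = \left(-7\right)^{2} = 49$)
$40 \left(M{\left(5 \right)} - 232\right) = 40 \left(49 - 232\right) = 40 \left(-183\right) = -7320$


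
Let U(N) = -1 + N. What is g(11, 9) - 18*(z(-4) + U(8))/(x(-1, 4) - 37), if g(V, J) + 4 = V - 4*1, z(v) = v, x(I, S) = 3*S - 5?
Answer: 24/5 ≈ 4.8000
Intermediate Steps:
x(I, S) = -5 + 3*S
g(V, J) = -8 + V (g(V, J) = -4 + (V - 4*1) = -4 + (V - 4) = -4 + (-4 + V) = -8 + V)
g(11, 9) - 18*(z(-4) + U(8))/(x(-1, 4) - 37) = (-8 + 11) - 18*(-4 + (-1 + 8))/((-5 + 3*4) - 37) = 3 - 18*(-4 + 7)/((-5 + 12) - 37) = 3 - 54/(7 - 37) = 3 - 54/(-30) = 3 - 54*(-1)/30 = 3 - 18*(-⅒) = 3 + 9/5 = 24/5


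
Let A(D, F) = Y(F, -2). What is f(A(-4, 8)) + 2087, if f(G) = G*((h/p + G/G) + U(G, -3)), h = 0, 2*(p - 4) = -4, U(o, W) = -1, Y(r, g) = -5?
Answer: 2087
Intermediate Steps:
p = 2 (p = 4 + (1/2)*(-4) = 4 - 2 = 2)
A(D, F) = -5
f(G) = 0 (f(G) = G*((0/2 + G/G) - 1) = G*((0*(1/2) + 1) - 1) = G*((0 + 1) - 1) = G*(1 - 1) = G*0 = 0)
f(A(-4, 8)) + 2087 = 0 + 2087 = 2087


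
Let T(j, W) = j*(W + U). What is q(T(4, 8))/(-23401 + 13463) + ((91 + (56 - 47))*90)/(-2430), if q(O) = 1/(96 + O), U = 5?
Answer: -147082427/39712248 ≈ -3.7037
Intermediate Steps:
T(j, W) = j*(5 + W) (T(j, W) = j*(W + 5) = j*(5 + W))
q(T(4, 8))/(-23401 + 13463) + ((91 + (56 - 47))*90)/(-2430) = 1/((96 + 4*(5 + 8))*(-23401 + 13463)) + ((91 + (56 - 47))*90)/(-2430) = 1/((96 + 4*13)*(-9938)) + ((91 + 9)*90)*(-1/2430) = -1/9938/(96 + 52) + (100*90)*(-1/2430) = -1/9938/148 + 9000*(-1/2430) = (1/148)*(-1/9938) - 100/27 = -1/1470824 - 100/27 = -147082427/39712248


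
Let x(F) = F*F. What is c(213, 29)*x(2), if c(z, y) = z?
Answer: 852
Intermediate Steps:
x(F) = F²
c(213, 29)*x(2) = 213*2² = 213*4 = 852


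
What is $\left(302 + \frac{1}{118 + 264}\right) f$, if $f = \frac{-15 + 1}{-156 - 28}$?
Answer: $\frac{807555}{35144} \approx 22.978$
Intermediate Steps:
$f = \frac{7}{92}$ ($f = - \frac{14}{-184} = \left(-14\right) \left(- \frac{1}{184}\right) = \frac{7}{92} \approx 0.076087$)
$\left(302 + \frac{1}{118 + 264}\right) f = \left(302 + \frac{1}{118 + 264}\right) \frac{7}{92} = \left(302 + \frac{1}{382}\right) \frac{7}{92} = \frac{115365}{382} \cdot \frac{7}{92} = \frac{807555}{35144}$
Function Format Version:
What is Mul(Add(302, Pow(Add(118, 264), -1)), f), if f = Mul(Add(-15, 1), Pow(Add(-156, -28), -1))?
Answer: Rational(807555, 35144) ≈ 22.978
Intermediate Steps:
f = Rational(7, 92) (f = Mul(-14, Pow(-184, -1)) = Mul(-14, Rational(-1, 184)) = Rational(7, 92) ≈ 0.076087)
Mul(Add(302, Pow(Add(118, 264), -1)), f) = Mul(Add(302, Pow(Add(118, 264), -1)), Rational(7, 92)) = Mul(Add(302, Pow(382, -1)), Rational(7, 92)) = Mul(Add(302, Rational(1, 382)), Rational(7, 92)) = Mul(Rational(115365, 382), Rational(7, 92)) = Rational(807555, 35144)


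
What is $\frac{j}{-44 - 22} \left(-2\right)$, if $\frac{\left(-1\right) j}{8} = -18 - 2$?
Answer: $\frac{160}{33} \approx 4.8485$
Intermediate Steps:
$j = 160$ ($j = - 8 \left(-18 - 2\right) = \left(-8\right) \left(-20\right) = 160$)
$\frac{j}{-44 - 22} \left(-2\right) = \frac{1}{-44 - 22} \cdot 160 \left(-2\right) = \frac{1}{-66} \cdot 160 \left(-2\right) = \left(- \frac{1}{66}\right) 160 \left(-2\right) = \left(- \frac{80}{33}\right) \left(-2\right) = \frac{160}{33}$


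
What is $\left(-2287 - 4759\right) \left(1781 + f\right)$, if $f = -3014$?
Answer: $8687718$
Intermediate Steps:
$\left(-2287 - 4759\right) \left(1781 + f\right) = \left(-2287 - 4759\right) \left(1781 - 3014\right) = \left(-7046\right) \left(-1233\right) = 8687718$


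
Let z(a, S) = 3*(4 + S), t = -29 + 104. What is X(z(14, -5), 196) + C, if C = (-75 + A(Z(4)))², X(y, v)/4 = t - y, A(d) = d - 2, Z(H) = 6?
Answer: 5353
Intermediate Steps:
t = 75
A(d) = -2 + d
z(a, S) = 12 + 3*S
X(y, v) = 300 - 4*y (X(y, v) = 4*(75 - y) = 300 - 4*y)
C = 5041 (C = (-75 + (-2 + 6))² = (-75 + 4)² = (-71)² = 5041)
X(z(14, -5), 196) + C = (300 - 4*(12 + 3*(-5))) + 5041 = (300 - 4*(12 - 15)) + 5041 = (300 - 4*(-3)) + 5041 = (300 + 12) + 5041 = 312 + 5041 = 5353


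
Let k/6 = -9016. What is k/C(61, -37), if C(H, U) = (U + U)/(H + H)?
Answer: 3299856/37 ≈ 89185.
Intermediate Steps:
C(H, U) = U/H (C(H, U) = (2*U)/((2*H)) = (2*U)*(1/(2*H)) = U/H)
k = -54096 (k = 6*(-9016) = -54096)
k/C(61, -37) = -54096/((-37/61)) = -54096/((-37*1/61)) = -54096/(-37/61) = -54096*(-61/37) = 3299856/37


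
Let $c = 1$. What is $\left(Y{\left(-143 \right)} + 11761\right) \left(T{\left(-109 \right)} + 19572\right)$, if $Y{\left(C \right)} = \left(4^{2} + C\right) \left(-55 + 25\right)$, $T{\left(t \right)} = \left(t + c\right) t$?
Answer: $488057424$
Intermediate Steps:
$T{\left(t \right)} = t \left(1 + t\right)$ ($T{\left(t \right)} = \left(t + 1\right) t = \left(1 + t\right) t = t \left(1 + t\right)$)
$Y{\left(C \right)} = -480 - 30 C$ ($Y{\left(C \right)} = \left(16 + C\right) \left(-30\right) = -480 - 30 C$)
$\left(Y{\left(-143 \right)} + 11761\right) \left(T{\left(-109 \right)} + 19572\right) = \left(\left(-480 - -4290\right) + 11761\right) \left(- 109 \left(1 - 109\right) + 19572\right) = \left(\left(-480 + 4290\right) + 11761\right) \left(\left(-109\right) \left(-108\right) + 19572\right) = \left(3810 + 11761\right) \left(11772 + 19572\right) = 15571 \cdot 31344 = 488057424$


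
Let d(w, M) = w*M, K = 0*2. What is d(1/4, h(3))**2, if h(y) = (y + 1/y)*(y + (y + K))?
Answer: 25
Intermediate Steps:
K = 0
h(y) = 2*y*(y + 1/y) (h(y) = (y + 1/y)*(y + (y + 0)) = (y + 1/y)*(y + y) = (y + 1/y)*(2*y) = 2*y*(y + 1/y))
d(w, M) = M*w
d(1/4, h(3))**2 = ((2 + 2*3**2)/4)**2 = ((2 + 2*9)*(1/4))**2 = ((2 + 18)*(1/4))**2 = (20*(1/4))**2 = 5**2 = 25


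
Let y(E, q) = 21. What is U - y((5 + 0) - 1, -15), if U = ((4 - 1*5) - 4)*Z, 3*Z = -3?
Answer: -16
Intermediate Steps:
Z = -1 (Z = (⅓)*(-3) = -1)
U = 5 (U = ((4 - 1*5) - 4)*(-1) = ((4 - 5) - 4)*(-1) = (-1 - 4)*(-1) = -5*(-1) = 5)
U - y((5 + 0) - 1, -15) = 5 - 1*21 = 5 - 21 = -16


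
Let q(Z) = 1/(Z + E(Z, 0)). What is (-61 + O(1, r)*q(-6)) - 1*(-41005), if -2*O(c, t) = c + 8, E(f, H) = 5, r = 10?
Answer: 81897/2 ≈ 40949.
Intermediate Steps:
O(c, t) = -4 - c/2 (O(c, t) = -(c + 8)/2 = -(8 + c)/2 = -4 - c/2)
q(Z) = 1/(5 + Z) (q(Z) = 1/(Z + 5) = 1/(5 + Z))
(-61 + O(1, r)*q(-6)) - 1*(-41005) = (-61 + (-4 - ½*1)/(5 - 6)) - 1*(-41005) = (-61 + (-4 - ½)/(-1)) + 41005 = (-61 - 9/2*(-1)) + 41005 = (-61 + 9/2) + 41005 = -113/2 + 41005 = 81897/2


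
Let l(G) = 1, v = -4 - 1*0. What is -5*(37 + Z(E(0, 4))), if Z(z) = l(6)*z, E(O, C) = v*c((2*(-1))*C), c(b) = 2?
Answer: -145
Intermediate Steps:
v = -4 (v = -4 + 0 = -4)
E(O, C) = -8 (E(O, C) = -4*2 = -8)
Z(z) = z (Z(z) = 1*z = z)
-5*(37 + Z(E(0, 4))) = -5*(37 - 8) = -5*29 = -145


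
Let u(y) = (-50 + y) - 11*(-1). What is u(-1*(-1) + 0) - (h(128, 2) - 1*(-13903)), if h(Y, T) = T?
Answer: -13943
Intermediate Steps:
u(y) = -39 + y (u(y) = (-50 + y) + 11 = -39 + y)
u(-1*(-1) + 0) - (h(128, 2) - 1*(-13903)) = (-39 + (-1*(-1) + 0)) - (2 - 1*(-13903)) = (-39 + (1 + 0)) - (2 + 13903) = (-39 + 1) - 1*13905 = -38 - 13905 = -13943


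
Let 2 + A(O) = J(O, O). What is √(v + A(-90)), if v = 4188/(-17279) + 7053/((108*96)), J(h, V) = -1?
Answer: I*√15862067156454/2488176 ≈ 1.6007*I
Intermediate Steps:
A(O) = -3 (A(O) = -2 - 1 = -3)
v = 26149201/59716224 (v = 4188*(-1/17279) + 7053/10368 = -4188/17279 + 7053*(1/10368) = -4188/17279 + 2351/3456 = 26149201/59716224 ≈ 0.43789)
√(v + A(-90)) = √(26149201/59716224 - 3) = √(-152999471/59716224) = I*√15862067156454/2488176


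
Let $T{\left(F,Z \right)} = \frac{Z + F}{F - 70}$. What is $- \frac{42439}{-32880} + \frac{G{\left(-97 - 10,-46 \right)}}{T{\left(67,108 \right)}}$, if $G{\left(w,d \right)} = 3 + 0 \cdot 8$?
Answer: $\frac{1426181}{1150800} \approx 1.2393$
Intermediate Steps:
$T{\left(F,Z \right)} = \frac{F + Z}{-70 + F}$
$G{\left(w,d \right)} = 3$ ($G{\left(w,d \right)} = 3 + 0 = 3$)
$- \frac{42439}{-32880} + \frac{G{\left(-97 - 10,-46 \right)}}{T{\left(67,108 \right)}} = - \frac{42439}{-32880} + \frac{3}{\frac{1}{-70 + 67} \left(67 + 108\right)} = \left(-42439\right) \left(- \frac{1}{32880}\right) + \frac{3}{\frac{1}{-3} \cdot 175} = \frac{42439}{32880} + \frac{3}{\left(- \frac{1}{3}\right) 175} = \frac{42439}{32880} + \frac{3}{- \frac{175}{3}} = \frac{42439}{32880} + 3 \left(- \frac{3}{175}\right) = \frac{42439}{32880} - \frac{9}{175} = \frac{1426181}{1150800}$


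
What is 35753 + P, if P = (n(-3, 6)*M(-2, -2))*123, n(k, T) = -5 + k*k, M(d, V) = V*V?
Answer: 37721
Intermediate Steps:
M(d, V) = V²
n(k, T) = -5 + k²
P = 1968 (P = ((-5 + (-3)²)*(-2)²)*123 = ((-5 + 9)*4)*123 = (4*4)*123 = 16*123 = 1968)
35753 + P = 35753 + 1968 = 37721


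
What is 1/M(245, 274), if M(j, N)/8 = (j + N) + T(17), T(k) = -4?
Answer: 1/4120 ≈ 0.00024272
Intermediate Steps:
M(j, N) = -32 + 8*N + 8*j (M(j, N) = 8*((j + N) - 4) = 8*((N + j) - 4) = 8*(-4 + N + j) = -32 + 8*N + 8*j)
1/M(245, 274) = 1/(-32 + 8*274 + 8*245) = 1/(-32 + 2192 + 1960) = 1/4120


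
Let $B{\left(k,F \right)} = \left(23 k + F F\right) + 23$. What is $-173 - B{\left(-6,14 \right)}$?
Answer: $-254$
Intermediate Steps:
$B{\left(k,F \right)} = 23 + F^{2} + 23 k$ ($B{\left(k,F \right)} = \left(23 k + F^{2}\right) + 23 = \left(F^{2} + 23 k\right) + 23 = 23 + F^{2} + 23 k$)
$-173 - B{\left(-6,14 \right)} = -173 - \left(23 + 14^{2} + 23 \left(-6\right)\right) = -173 - \left(23 + 196 - 138\right) = -173 - 81 = -254$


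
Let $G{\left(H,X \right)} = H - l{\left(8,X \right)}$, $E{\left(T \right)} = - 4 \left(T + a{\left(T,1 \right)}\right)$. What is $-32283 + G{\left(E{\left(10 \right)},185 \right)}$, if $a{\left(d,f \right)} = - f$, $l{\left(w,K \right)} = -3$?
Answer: $-32316$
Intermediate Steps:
$E{\left(T \right)} = 4 - 4 T$ ($E{\left(T \right)} = - 4 \left(T - 1\right) = - 4 \left(-1 + T\right) = 4 - 4 T$)
$G{\left(H,X \right)} = 3 + H$ ($G{\left(H,X \right)} = H - -3 = H + 3 = 3 + H$)
$-32283 + G{\left(E{\left(10 \right)},185 \right)} = -32283 + \left(3 + \left(4 - 40\right)\right) = -32283 + \left(3 - 36\right) = -32283 - 33 = -32316$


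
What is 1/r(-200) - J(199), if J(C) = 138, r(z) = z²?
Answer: -5519999/40000 ≈ -138.00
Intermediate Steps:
1/r(-200) - J(199) = 1/((-200)²) - 1*138 = 1/40000 - 138 = -5519999/40000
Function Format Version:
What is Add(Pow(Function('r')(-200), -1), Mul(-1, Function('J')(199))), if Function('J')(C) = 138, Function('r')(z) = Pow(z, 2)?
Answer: Rational(-5519999, 40000) ≈ -138.00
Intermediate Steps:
Add(Pow(Function('r')(-200), -1), Mul(-1, Function('J')(199))) = Add(Pow(Pow(-200, 2), -1), Mul(-1, 138)) = Add(Pow(40000, -1), -138) = Add(Rational(1, 40000), -138) = Rational(-5519999, 40000)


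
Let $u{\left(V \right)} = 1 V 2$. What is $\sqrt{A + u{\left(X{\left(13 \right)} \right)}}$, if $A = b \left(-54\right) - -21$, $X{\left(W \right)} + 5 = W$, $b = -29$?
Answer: $\sqrt{1603} \approx 40.037$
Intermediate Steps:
$X{\left(W \right)} = -5 + W$
$u{\left(V \right)} = 2 V$ ($u{\left(V \right)} = V 2 = 2 V$)
$A = 1587$ ($A = \left(-29\right) \left(-54\right) - -21 = 1566 + \left(-24 + 45\right) = 1566 + 21 = 1587$)
$\sqrt{A + u{\left(X{\left(13 \right)} \right)}} = \sqrt{1587 + 2 \left(-5 + 13\right)} = \sqrt{1587 + 2 \cdot 8} = \sqrt{1587 + 16} = \sqrt{1603}$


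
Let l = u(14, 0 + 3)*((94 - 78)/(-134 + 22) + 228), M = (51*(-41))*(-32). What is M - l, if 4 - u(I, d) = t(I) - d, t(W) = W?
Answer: 68507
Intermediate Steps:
u(I, d) = 4 + d - I (u(I, d) = 4 - (I - d) = 4 + (d - I) = 4 + d - I)
M = 66912 (M = -2091*(-32) = 66912)
l = -1595 (l = (4 + (0 + 3) - 1*14)*((94 - 78)/(-134 + 22) + 228) = (4 + 3 - 14)*(16/(-112) + 228) = -7*(16*(-1/112) + 228) = -7*(-⅐ + 228) = -7*1595/7 = -1595)
M - l = 66912 - 1*(-1595) = 66912 + 1595 = 68507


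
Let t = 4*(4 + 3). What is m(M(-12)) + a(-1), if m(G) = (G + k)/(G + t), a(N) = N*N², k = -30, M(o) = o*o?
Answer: -29/86 ≈ -0.33721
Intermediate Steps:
M(o) = o²
t = 28 (t = 4*7 = 28)
a(N) = N³
m(G) = (-30 + G)/(28 + G) (m(G) = (G - 30)/(G + 28) = (-30 + G)/(28 + G))
m(M(-12)) + a(-1) = (-30 + (-12)²)/(28 + (-12)²) + (-1)³ = (-30 + 144)/(28 + 144) - 1 = 114/172 - 1 = (1/172)*114 - 1 = 57/86 - 1 = -29/86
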